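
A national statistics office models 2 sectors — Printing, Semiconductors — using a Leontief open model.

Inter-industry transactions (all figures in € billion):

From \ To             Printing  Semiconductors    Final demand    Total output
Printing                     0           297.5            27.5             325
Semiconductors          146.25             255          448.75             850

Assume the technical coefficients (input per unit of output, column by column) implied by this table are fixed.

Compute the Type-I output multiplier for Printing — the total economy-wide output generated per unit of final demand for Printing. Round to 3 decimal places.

m_P = 2.120

Technical coefficients a_ij = z_ij / X_j:
  a_PP = 0/325 = 0.00, a_SP = 146.25/325 = 0.45
  a_PS = 297.5/850 = 0.35, a_SS = 255/850 = 0.30
I − A =
  [   1.00    -0.35]
  [  -0.45     0.70]
det(I−A) = (1.00)(0.70) − (-0.35)(-0.45) = 0.5425
adj(I−A) = [[0.70, 0.35], [0.45, 1.00]]
(I − A)⁻¹ = adj(I−A) / det(I−A) ≈
  [   1.2903     0.6452]
  [   0.8295     1.8433]
The output multiplier for sector j is the column-j sum of the Leontief inverse (I − A)⁻¹ = adj(I−A) / det(I−A).
Column P of adj(I−A): (0.70, 0.45); det(I−A) = 0.5425.
m_P = (0.70 + 0.45) / 0.5425 = 1.15 / 0.5425 ≈ 2.120.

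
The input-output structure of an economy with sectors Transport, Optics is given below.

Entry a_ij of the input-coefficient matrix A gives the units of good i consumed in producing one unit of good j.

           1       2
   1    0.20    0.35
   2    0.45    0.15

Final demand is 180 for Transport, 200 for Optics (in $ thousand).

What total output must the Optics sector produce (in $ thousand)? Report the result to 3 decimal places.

I − A =
  [   0.80    -0.35]
  [  -0.45     0.85]
det(I−A) = (0.80)(0.85) − (-0.35)(-0.45) = 0.5225
adj(I−A) = [[0.85, 0.35], [0.45, 0.80]]
(I − A)⁻¹ = adj(I−A) / det(I−A) ≈
  [   1.6268     0.6699]
  [   0.8612     1.5311]
x = (I − A)⁻¹ d = adj(I−A)·d / det(I−A), with det(I−A) = 0.5225:
  x_1 = (0.85·180 + 0.35·200) / 0.5225 = 223.00 / 0.5225 ≈ 426.794
  x_2 = (0.45·180 + 0.80·200) / 0.5225 = 241.00 / 0.5225 ≈ 461.244

x_2 = 461.244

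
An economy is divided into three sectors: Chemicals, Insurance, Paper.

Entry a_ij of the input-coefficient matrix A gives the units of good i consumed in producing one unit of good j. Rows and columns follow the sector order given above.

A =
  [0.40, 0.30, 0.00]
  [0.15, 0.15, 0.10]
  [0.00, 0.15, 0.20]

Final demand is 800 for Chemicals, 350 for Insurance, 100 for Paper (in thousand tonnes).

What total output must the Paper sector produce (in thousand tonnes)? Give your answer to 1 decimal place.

I − A =
  [   0.60    -0.30     0.00]
  [  -0.15     0.85    -0.10]
  [   0.00    -0.15     0.80]
Cofactors of I−A, C_ij = (−1)^(i+j)·(minor ij) (rows/columns in the sector order above):
  C_11 = (0.85)(0.80) − (-0.10)(-0.15) = 0.6650
  C_12 = −[(-0.15)(0.80) − (-0.10)(0.00)] = 0.1200
  C_13 = (-0.15)(-0.15) − (0.85)(0.00) = 0.0225
  C_21 = −[(-0.30)(0.80) − (0.00)(-0.15)] = 0.2400
  C_22 = (0.60)(0.80) − (0.00)(0.00) = 0.4800
  C_23 = −[(0.60)(-0.15) − (-0.30)(0.00)] = 0.0900
  C_31 = (-0.30)(-0.10) − (0.00)(0.85) = 0.0300
  C_32 = −[(0.60)(-0.10) − (0.00)(-0.15)] = 0.0600
  C_33 = (0.60)(0.85) − (-0.30)(-0.15) = 0.4650
det(I−A) = Σ_j (I−A)_1j·C_1j = (0.60)(0.6650) + (-0.30)(0.1200) + (0.00)(0.0225) = 0.3630
adj(I−A) = Cᵀ =
  [ 0.6650   0.2400   0.0300]
  [ 0.1200   0.4800   0.0600]
  [ 0.0225   0.0900   0.4650]
(I − A)⁻¹ = adj(I−A) / det(I−A) ≈
  [   1.8320     0.6612     0.0826]
  [   0.3306     1.3223     0.1653]
  [   0.0620     0.2479     1.2810]
x = (I − A)⁻¹ d = adj(I−A)·d / det(I−A), with det(I−A) = 0.3630:
  x_C = (0.6650·800 + 0.2400·350 + 0.0300·100) / 0.3630 = 619.00 / 0.3630 ≈ 1705.2
  x_I = (0.1200·800 + 0.4800·350 + 0.0600·100) / 0.3630 = 270.00 / 0.3630 ≈ 743.8
  x_P = (0.0225·800 + 0.0900·350 + 0.4650·100) / 0.3630 = 96.00 / 0.3630 ≈ 264.5

x_P = 264.5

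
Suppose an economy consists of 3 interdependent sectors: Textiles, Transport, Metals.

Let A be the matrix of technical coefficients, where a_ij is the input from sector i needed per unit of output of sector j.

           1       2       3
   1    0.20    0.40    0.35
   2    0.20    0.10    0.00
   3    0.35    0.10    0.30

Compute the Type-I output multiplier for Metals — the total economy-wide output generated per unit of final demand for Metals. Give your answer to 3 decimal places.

m_3 = 3.099

I − A =
  [   0.80    -0.40    -0.35]
  [  -0.20     0.90     0.00]
  [  -0.35    -0.10     0.70]
Cofactors of I−A, C_ij = (−1)^(i+j)·(minor ij) (rows/columns in the sector order above):
  C_11 = (0.90)(0.70) − (0.00)(-0.10) = 0.6300
  C_12 = −[(-0.20)(0.70) − (0.00)(-0.35)] = 0.1400
  C_13 = (-0.20)(-0.10) − (0.90)(-0.35) = 0.3350
  C_21 = −[(-0.40)(0.70) − (-0.35)(-0.10)] = 0.3150
  C_22 = (0.80)(0.70) − (-0.35)(-0.35) = 0.4375
  C_23 = −[(0.80)(-0.10) − (-0.40)(-0.35)] = 0.2200
  C_31 = (-0.40)(0.00) − (-0.35)(0.90) = 0.3150
  C_32 = −[(0.80)(0.00) − (-0.35)(-0.20)] = 0.0700
  C_33 = (0.80)(0.90) − (-0.40)(-0.20) = 0.6400
det(I−A) = Σ_j (I−A)_1j·C_1j = (0.80)(0.6300) + (-0.40)(0.1400) + (-0.35)(0.3350) = 0.33075
adj(I−A) = Cᵀ =
  [ 0.6300   0.3150   0.3150]
  [ 0.1400   0.4375   0.0700]
  [ 0.3350   0.2200   0.6400]
(I − A)⁻¹ = adj(I−A) / det(I−A) ≈
  [   1.9048     0.9524     0.9524]
  [   0.4233     1.3228     0.2116]
  [   1.0128     0.6652     1.9350]
The output multiplier for sector j is the column-j sum of the Leontief inverse (I − A)⁻¹ = adj(I−A) / det(I−A).
Column 3 of adj(I−A): (0.3150, 0.0700, 0.6400); det(I−A) = 0.33075.
m_3 = (0.3150 + 0.0700 + 0.6400) / 0.33075 = 1.025 / 0.33075 ≈ 3.099.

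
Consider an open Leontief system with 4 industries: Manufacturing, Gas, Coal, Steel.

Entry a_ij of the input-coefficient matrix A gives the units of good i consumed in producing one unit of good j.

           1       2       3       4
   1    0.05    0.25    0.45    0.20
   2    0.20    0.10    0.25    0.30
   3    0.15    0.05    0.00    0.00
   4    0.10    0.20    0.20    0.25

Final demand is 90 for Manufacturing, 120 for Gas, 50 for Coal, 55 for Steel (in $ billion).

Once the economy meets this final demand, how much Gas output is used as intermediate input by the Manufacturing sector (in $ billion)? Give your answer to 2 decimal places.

z_21 = 53.36

I − A =
  [   0.95    -0.25    -0.45    -0.20]
  [  -0.20     0.90    -0.25    -0.30]
  [  -0.15    -0.05     1.00     0.00]
  [  -0.10    -0.20    -0.20     0.75]
Compute the cofactors C_ij = (−1)^(i+j)·(3×3 minor ij) of I−A; the adjugate is their transpose:
adj(I−A) = Cᵀ =
  [ 0.602625   0.246375   0.384625   0.259250]
  [ 0.217125   0.635875   0.319125   0.312250]
  [ 0.101250   0.068750   0.513250   0.054500]
  [ 0.165250   0.220750   0.273250   0.718500]
det(I−A) = Σ_j (I−A)_1j·C_1j = (0.95)(0.602625) + (-0.25)(0.217125) + (-0.45)(0.101250) + (-0.20)(0.165250) = 0.4396
(I − A)⁻¹ = adj(I−A) / det(I−A) ≈
  [   1.3708     0.5605     0.8749     0.5897]
  [   0.4939     1.4465     0.7259     0.7103]
  [   0.2303     0.1564     1.1675     0.1240]
  [   0.3759     0.5022     0.6216     1.6344]
First solve x = (I − A)⁻¹ d = adj(I−A)·d / det(I−A); in particular x_1 = (0.602625·90 + 0.246375·120 + 0.384625·50 + 0.259250·55) / 0.4396 = 117.29125 / 0.4396 ≈ 266.8136.
Intermediate flow from 2 to 1: z_21 = a_21 · x_1 = 0.20 × 117.29125 / 0.4396 = 23.45825 / 0.4396 ≈ 53.36.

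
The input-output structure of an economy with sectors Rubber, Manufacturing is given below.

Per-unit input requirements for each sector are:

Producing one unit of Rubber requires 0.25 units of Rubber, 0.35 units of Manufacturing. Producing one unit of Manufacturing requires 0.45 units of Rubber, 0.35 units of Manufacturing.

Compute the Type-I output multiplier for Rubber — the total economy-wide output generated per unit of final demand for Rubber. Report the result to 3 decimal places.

I − A =
  [   0.75    -0.45]
  [  -0.35     0.65]
det(I−A) = (0.75)(0.65) − (-0.45)(-0.35) = 0.3300
adj(I−A) = [[0.65, 0.45], [0.35, 0.75]]
(I − A)⁻¹ = adj(I−A) / det(I−A) ≈
  [   1.9697     1.3636]
  [   1.0606     2.2727]
The output multiplier for sector j is the column-j sum of the Leontief inverse (I − A)⁻¹ = adj(I−A) / det(I−A).
Column 1 of adj(I−A): (0.65, 0.35); det(I−A) = 0.3300.
m_1 = (0.65 + 0.35) / 0.3300 = 1.00 / 0.3300 ≈ 3.030.

m_1 = 3.030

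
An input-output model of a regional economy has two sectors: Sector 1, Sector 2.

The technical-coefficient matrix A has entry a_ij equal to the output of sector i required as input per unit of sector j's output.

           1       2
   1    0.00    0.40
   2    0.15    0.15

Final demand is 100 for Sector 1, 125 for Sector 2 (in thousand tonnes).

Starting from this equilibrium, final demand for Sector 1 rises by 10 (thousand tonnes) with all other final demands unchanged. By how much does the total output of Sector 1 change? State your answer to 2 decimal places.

Δx_1 = 10.76

I − A =
  [   1.00    -0.40]
  [  -0.15     0.85]
det(I−A) = (1.00)(0.85) − (-0.40)(-0.15) = 0.7900
adj(I−A) = [[0.85, 0.40], [0.15, 1.00]]
(I − A)⁻¹ = adj(I−A) / det(I−A) ≈
  [   1.0759     0.5063]
  [   0.1899     1.2658]
Δx = (I − A)⁻¹ Δd with Δd having +10 in the Sector 1 component and 0 elsewhere.
So Δx_1 = L_11 · (+10), where L_11 = adj(I−A)_11 / det(I−A) = 0.85 / 0.7900.
Δx_1 = 0.85 × (+10) / 0.7900 = 8.50 / 0.7900 ≈ 10.76.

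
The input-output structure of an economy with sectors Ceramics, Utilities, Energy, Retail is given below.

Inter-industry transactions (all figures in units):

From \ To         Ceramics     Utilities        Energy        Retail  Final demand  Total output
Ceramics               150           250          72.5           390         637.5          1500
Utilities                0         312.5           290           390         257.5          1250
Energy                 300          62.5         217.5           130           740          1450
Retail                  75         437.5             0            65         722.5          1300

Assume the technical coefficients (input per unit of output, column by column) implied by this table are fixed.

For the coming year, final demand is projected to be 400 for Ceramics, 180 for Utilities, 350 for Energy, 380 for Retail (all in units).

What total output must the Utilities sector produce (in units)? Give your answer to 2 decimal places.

x_2 = 724.45

Technical coefficients a_ij = z_ij / X_j:
  a_11 = 150/1500 = 0.10, a_21 = 0/1500 = 0.00, a_31 = 300/1500 = 0.20, a_41 = 75/1500 = 0.05
  a_12 = 250/1250 = 0.20, a_22 = 312.5/1250 = 0.25, a_32 = 62.5/1250 = 0.05, a_42 = 437.5/1250 = 0.35
  a_13 = 72.5/1450 = 0.05, a_23 = 290/1450 = 0.20, a_33 = 217.5/1450 = 0.15, a_43 = 0/1450 = 0.00
  a_14 = 390/1300 = 0.30, a_24 = 390/1300 = 0.30, a_34 = 130/1300 = 0.10, a_44 = 65/1300 = 0.05
I − A =
  [   0.90    -0.20    -0.05    -0.30]
  [   0.00     0.75    -0.20    -0.30]
  [  -0.20    -0.05     0.85    -0.10]
  [  -0.05    -0.35     0.00     0.95]
Compute the cofactors C_ij = (−1)^(i+j)·(3×3 minor ij) of I−A; the adjugate is their transpose:
adj(I−A) = Cᵀ =
  [ 0.499875   0.254875   0.089375   0.247750]
  [ 0.051750   0.704250   0.168750   0.256500]
  [ 0.126000   0.133500   0.532500   0.138000]
  [ 0.045375   0.272875   0.066875   0.549250]
det(I−A) = Σ_j (I−A)_1j·C_1j = (0.90)(0.499875) + (-0.20)(0.051750) + (-0.05)(0.126000) + (-0.30)(0.045375) = 0.419625
(I − A)⁻¹ = adj(I−A) / det(I−A) ≈
  [   1.1912     0.6074     0.2130     0.5904]
  [   0.1233     1.6783     0.4021     0.6113]
  [   0.3003     0.3181     1.2690     0.3289]
  [   0.1081     0.6503     0.1594     1.3089]
x = (I − A)⁻¹ d = adj(I−A)·d / det(I−A), with det(I−A) = 0.419625:
  x_1 = (0.499875·400 + 0.254875·180 + 0.089375·350 + 0.247750·380) / 0.419625 = 371.25375 / 0.419625 ≈ 884.73
  x_2 = (0.051750·400 + 0.704250·180 + 0.168750·350 + 0.256500·380) / 0.419625 = 303.9975 / 0.419625 ≈ 724.45
  x_3 = (0.126000·400 + 0.133500·180 + 0.532500·350 + 0.138000·380) / 0.419625 = 313.245 / 0.419625 ≈ 746.49
  x_4 = (0.045375·400 + 0.272875·180 + 0.066875·350 + 0.549250·380) / 0.419625 = 299.38875 / 0.419625 ≈ 713.47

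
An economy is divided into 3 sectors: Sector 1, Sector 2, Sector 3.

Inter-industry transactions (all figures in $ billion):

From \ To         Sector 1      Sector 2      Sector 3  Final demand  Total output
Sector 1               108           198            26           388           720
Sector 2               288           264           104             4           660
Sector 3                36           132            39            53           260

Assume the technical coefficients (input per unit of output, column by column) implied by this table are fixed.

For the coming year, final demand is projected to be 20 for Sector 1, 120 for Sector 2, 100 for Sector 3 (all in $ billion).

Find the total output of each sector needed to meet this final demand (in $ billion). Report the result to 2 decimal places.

Technical coefficients a_ij = z_ij / X_j:
  a_11 = 108/720 = 0.15, a_21 = 288/720 = 0.40, a_31 = 36/720 = 0.05
  a_12 = 198/660 = 0.30, a_22 = 264/660 = 0.40, a_32 = 132/660 = 0.20
  a_13 = 26/260 = 0.10, a_23 = 104/260 = 0.40, a_33 = 39/260 = 0.15
I − A =
  [   0.85    -0.30    -0.10]
  [  -0.40     0.60    -0.40]
  [  -0.05    -0.20     0.85]
Cofactors of I−A, C_ij = (−1)^(i+j)·(minor ij) (rows/columns in the sector order above):
  C_11 = (0.60)(0.85) − (-0.40)(-0.20) = 0.4300
  C_12 = −[(-0.40)(0.85) − (-0.40)(-0.05)] = 0.3600
  C_13 = (-0.40)(-0.20) − (0.60)(-0.05) = 0.1100
  C_21 = −[(-0.30)(0.85) − (-0.10)(-0.20)] = 0.2750
  C_22 = (0.85)(0.85) − (-0.10)(-0.05) = 0.7175
  C_23 = −[(0.85)(-0.20) − (-0.30)(-0.05)] = 0.1850
  C_31 = (-0.30)(-0.40) − (-0.10)(0.60) = 0.1800
  C_32 = −[(0.85)(-0.40) − (-0.10)(-0.40)] = 0.3800
  C_33 = (0.85)(0.60) − (-0.30)(-0.40) = 0.3900
det(I−A) = Σ_j (I−A)_1j·C_1j = (0.85)(0.4300) + (-0.30)(0.3600) + (-0.10)(0.1100) = 0.2465
adj(I−A) = Cᵀ =
  [ 0.4300   0.2750   0.1800]
  [ 0.3600   0.7175   0.3800]
  [ 0.1100   0.1850   0.3900]
(I − A)⁻¹ = adj(I−A) / det(I−A) ≈
  [   1.7444     1.1156     0.7302]
  [   1.4604     2.9108     1.5416]
  [   0.4462     0.7505     1.5822]
x = (I − A)⁻¹ d = adj(I−A)·d / det(I−A), with det(I−A) = 0.2465:
  x_1 = (0.4300·20 + 0.2750·120 + 0.1800·100) / 0.2465 = 59.60 / 0.2465 ≈ 241.78
  x_2 = (0.3600·20 + 0.7175·120 + 0.3800·100) / 0.2465 = 131.30 / 0.2465 ≈ 532.66
  x_3 = (0.1100·20 + 0.1850·120 + 0.3900·100) / 0.2465 = 63.40 / 0.2465 ≈ 257.20

x_1 = 241.78, x_2 = 532.66, x_3 = 257.20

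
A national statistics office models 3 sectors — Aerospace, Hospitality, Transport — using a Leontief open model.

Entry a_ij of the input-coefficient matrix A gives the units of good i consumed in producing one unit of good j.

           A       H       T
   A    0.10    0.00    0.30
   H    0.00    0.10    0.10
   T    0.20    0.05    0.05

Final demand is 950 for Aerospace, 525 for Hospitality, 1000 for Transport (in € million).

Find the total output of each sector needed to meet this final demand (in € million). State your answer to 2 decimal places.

x_A = 1526.55, x_H = 740.33, x_T = 1412.97

I − A =
  [   0.90     0.00    -0.30]
  [   0.00     0.90    -0.10]
  [  -0.20    -0.05     0.95]
Cofactors of I−A, C_ij = (−1)^(i+j)·(minor ij) (rows/columns in the sector order above):
  C_11 = (0.90)(0.95) − (-0.10)(-0.05) = 0.8500
  C_12 = −[(0.00)(0.95) − (-0.10)(-0.20)] = 0.0200
  C_13 = (0.00)(-0.05) − (0.90)(-0.20) = 0.1800
  C_21 = −[(0.00)(0.95) − (-0.30)(-0.05)] = 0.0150
  C_22 = (0.90)(0.95) − (-0.30)(-0.20) = 0.7950
  C_23 = −[(0.90)(-0.05) − (0.00)(-0.20)] = 0.0450
  C_31 = (0.00)(-0.10) − (-0.30)(0.90) = 0.2700
  C_32 = −[(0.90)(-0.10) − (-0.30)(0.00)] = 0.0900
  C_33 = (0.90)(0.90) − (0.00)(0.00) = 0.8100
det(I−A) = Σ_j (I−A)_1j·C_1j = (0.90)(0.8500) + (0.00)(0.0200) + (-0.30)(0.1800) = 0.7110
adj(I−A) = Cᵀ =
  [ 0.8500   0.0150   0.2700]
  [ 0.0200   0.7950   0.0900]
  [ 0.1800   0.0450   0.8100]
(I − A)⁻¹ = adj(I−A) / det(I−A) ≈
  [   1.1955     0.0211     0.3797]
  [   0.0281     1.1181     0.1266]
  [   0.2532     0.0633     1.1392]
x = (I − A)⁻¹ d = adj(I−A)·d / det(I−A), with det(I−A) = 0.7110:
  x_A = (0.8500·950 + 0.0150·525 + 0.2700·1000) / 0.7110 = 1085.375 / 0.7110 ≈ 1526.55
  x_H = (0.0200·950 + 0.7950·525 + 0.0900·1000) / 0.7110 = 526.375 / 0.7110 ≈ 740.33
  x_T = (0.1800·950 + 0.0450·525 + 0.8100·1000) / 0.7110 = 1004.625 / 0.7110 ≈ 1412.97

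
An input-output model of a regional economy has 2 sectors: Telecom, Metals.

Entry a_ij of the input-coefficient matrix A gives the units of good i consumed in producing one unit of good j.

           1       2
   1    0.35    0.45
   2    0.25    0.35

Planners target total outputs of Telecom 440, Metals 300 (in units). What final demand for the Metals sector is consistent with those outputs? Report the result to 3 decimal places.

d_2 = 85.000

I − A =
  [   0.65    -0.45]
  [  -0.25     0.65]
d = (I − A) x:
  d_1 = (+0.65)·440 + (-0.45)·300 = 151.000
  d_2 = (-0.25)·440 + (+0.65)·300 = 85.000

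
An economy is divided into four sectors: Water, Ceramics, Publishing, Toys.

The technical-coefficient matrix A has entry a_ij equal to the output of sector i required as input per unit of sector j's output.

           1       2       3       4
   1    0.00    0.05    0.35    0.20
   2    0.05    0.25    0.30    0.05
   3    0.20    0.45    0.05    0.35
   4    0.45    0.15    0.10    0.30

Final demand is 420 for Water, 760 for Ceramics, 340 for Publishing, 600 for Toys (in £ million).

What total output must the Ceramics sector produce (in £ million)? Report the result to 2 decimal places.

x_2 = 2850.95

I − A =
  [   1.00    -0.05    -0.35    -0.20]
  [  -0.05     0.75    -0.30    -0.05]
  [  -0.20    -0.45     0.95    -0.35]
  [  -0.45    -0.15    -0.10     0.70]
Compute the cofactors C_ij = (−1)^(i+j)·(3×3 minor ij) of I−A; the adjugate is their transpose:
adj(I−A) = Cᵀ =
  [ 0.352875   0.197625   0.215875   0.222875]
  [ 0.143125   0.436375   0.209125   0.176625]
  [ 0.250125   0.347875   0.445625   0.319125]
  [ 0.293250   0.270250   0.247250   0.511750]
det(I−A) = Σ_j (I−A)_1j·C_1j = (1.00)(0.352875) + (-0.05)(0.143125) + (-0.35)(0.250125) + (-0.20)(0.293250) = 0.199525
(I − A)⁻¹ = adj(I−A) / det(I−A) ≈
  [   1.7686     0.9905     1.0819     1.1170]
  [   0.7173     2.1871     1.0481     0.8852]
  [   1.2536     1.7435     2.2334     1.5994]
  [   1.4697     1.3545     1.2392     2.5648]
x = (I − A)⁻¹ d = adj(I−A)·d / det(I−A), with det(I−A) = 0.199525:
  x_1 = (0.352875·420 + 0.197625·760 + 0.215875·340 + 0.222875·600) / 0.199525 = 505.525 / 0.199525 ≈ 2533.64
  x_2 = (0.143125·420 + 0.436375·760 + 0.209125·340 + 0.176625·600) / 0.199525 = 568.835 / 0.199525 ≈ 2850.95
  x_3 = (0.250125·420 + 0.347875·760 + 0.445625·340 + 0.319125·600) / 0.199525 = 712.425 / 0.199525 ≈ 3570.61
  x_4 = (0.293250·420 + 0.270250·760 + 0.247250·340 + 0.511750·600) / 0.199525 = 719.67 / 0.199525 ≈ 3606.92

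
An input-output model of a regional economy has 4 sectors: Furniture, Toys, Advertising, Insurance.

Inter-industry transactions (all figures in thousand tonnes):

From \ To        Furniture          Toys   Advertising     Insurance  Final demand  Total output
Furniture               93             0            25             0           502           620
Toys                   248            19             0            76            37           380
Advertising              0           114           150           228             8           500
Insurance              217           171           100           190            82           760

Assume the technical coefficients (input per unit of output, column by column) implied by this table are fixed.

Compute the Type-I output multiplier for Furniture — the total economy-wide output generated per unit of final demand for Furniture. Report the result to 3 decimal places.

Technical coefficients a_ij = z_ij / X_j:
  a_FF = 93/620 = 0.15, a_TF = 248/620 = 0.40, a_AF = 0/620 = 0.00, a_IF = 217/620 = 0.35
  a_FT = 0/380 = 0.00, a_TT = 19/380 = 0.05, a_AT = 114/380 = 0.30, a_IT = 171/380 = 0.45
  a_FA = 25/500 = 0.05, a_TA = 0/500 = 0.00, a_AA = 150/500 = 0.30, a_IA = 100/500 = 0.20
  a_FI = 0/760 = 0.00, a_TI = 76/760 = 0.10, a_AI = 228/760 = 0.30, a_II = 190/760 = 0.25
I − A =
  [   0.85     0.00    -0.05     0.00]
  [  -0.40     0.95     0.00    -0.10]
  [   0.00    -0.30     0.70    -0.30]
  [  -0.35    -0.45    -0.20     0.75]
Compute the cofactors C_ij = (−1)^(i+j)·(3×3 minor ij) of I−A; the adjugate is their transpose:
adj(I−A) = Cᵀ =
  [ 0.404250   0.018000   0.033375   0.015750]
  [ 0.210500   0.390000   0.033750   0.065500]
  [ 0.254250   0.306000   0.567375   0.267750]
  [ 0.382750   0.324000   0.187125   0.559250]
det(I−A) = Σ_j (I−A)_1j·C_1j = (0.85)(0.404250) + (0.00)(0.210500) + (-0.05)(0.254250) + (0.00)(0.382750) = 0.3309
(I − A)⁻¹ = adj(I−A) / det(I−A) ≈
  [   1.2217     0.0544     0.1009     0.0476]
  [   0.6361     1.1786     0.1020     0.1979]
  [   0.7684     0.9248     1.7146     0.8092]
  [   1.1567     0.9791     0.5655     1.6901]
The output multiplier for sector j is the column-j sum of the Leontief inverse (I − A)⁻¹ = adj(I−A) / det(I−A).
Column F of adj(I−A): (0.404250, 0.210500, 0.254250, 0.382750); det(I−A) = 0.3309.
m_F = (0.404250 + 0.210500 + 0.254250 + 0.382750) / 0.3309 = 1.25175 / 0.3309 ≈ 3.783.

m_F = 3.783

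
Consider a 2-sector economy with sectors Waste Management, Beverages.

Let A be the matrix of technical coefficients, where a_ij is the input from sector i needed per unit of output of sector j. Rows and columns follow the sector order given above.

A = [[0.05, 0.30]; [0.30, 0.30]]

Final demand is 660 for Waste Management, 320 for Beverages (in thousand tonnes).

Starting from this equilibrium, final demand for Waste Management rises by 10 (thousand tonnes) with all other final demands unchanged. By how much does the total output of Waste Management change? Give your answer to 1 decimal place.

I − A =
  [   0.95    -0.30]
  [  -0.30     0.70]
det(I−A) = (0.95)(0.70) − (-0.30)(-0.30) = 0.5750
adj(I−A) = [[0.70, 0.30], [0.30, 0.95]]
(I − A)⁻¹ = adj(I−A) / det(I−A) ≈
  [   1.2174     0.5217]
  [   0.5217     1.6522]
Δx = (I − A)⁻¹ Δd with Δd having +10 in the Waste Management component and 0 elsewhere.
So Δx_W = L_WW · (+10), where L_WW = adj(I−A)_WW / det(I−A) = 0.70 / 0.5750.
Δx_W = 0.70 × (+10) / 0.5750 = 7.00 / 0.5750 ≈ 12.2.

Δx_W = 12.2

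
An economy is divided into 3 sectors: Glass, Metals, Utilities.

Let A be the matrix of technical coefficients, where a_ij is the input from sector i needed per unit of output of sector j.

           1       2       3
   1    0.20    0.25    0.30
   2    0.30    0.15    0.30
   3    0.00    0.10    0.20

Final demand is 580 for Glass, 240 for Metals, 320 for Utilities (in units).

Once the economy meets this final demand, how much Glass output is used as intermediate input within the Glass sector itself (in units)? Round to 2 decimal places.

I − A =
  [   0.80    -0.25    -0.30]
  [  -0.30     0.85    -0.30]
  [   0.00    -0.10     0.80]
Cofactors of I−A, C_ij = (−1)^(i+j)·(minor ij) (rows/columns in the sector order above):
  C_11 = (0.85)(0.80) − (-0.30)(-0.10) = 0.6500
  C_12 = −[(-0.30)(0.80) − (-0.30)(0.00)] = 0.2400
  C_13 = (-0.30)(-0.10) − (0.85)(0.00) = 0.0300
  C_21 = −[(-0.25)(0.80) − (-0.30)(-0.10)] = 0.2300
  C_22 = (0.80)(0.80) − (-0.30)(0.00) = 0.6400
  C_23 = −[(0.80)(-0.10) − (-0.25)(0.00)] = 0.0800
  C_31 = (-0.25)(-0.30) − (-0.30)(0.85) = 0.3300
  C_32 = −[(0.80)(-0.30) − (-0.30)(-0.30)] = 0.3300
  C_33 = (0.80)(0.85) − (-0.25)(-0.30) = 0.6050
det(I−A) = Σ_j (I−A)_1j·C_1j = (0.80)(0.6500) + (-0.25)(0.2400) + (-0.30)(0.0300) = 0.4510
adj(I−A) = Cᵀ =
  [ 0.6500   0.2300   0.3300]
  [ 0.2400   0.6400   0.3300]
  [ 0.0300   0.0800   0.6050]
(I − A)⁻¹ = adj(I−A) / det(I−A) ≈
  [   1.4412     0.5100     0.7317]
  [   0.5322     1.4191     0.7317]
  [   0.0665     0.1774     1.3415]
First solve x = (I − A)⁻¹ d = adj(I−A)·d / det(I−A); in particular x_1 = (0.6500·580 + 0.2300·240 + 0.3300·320) / 0.4510 = 537.80 / 0.4510 ≈ 1192.4612.
Intermediate flow from 1 to 1: z_11 = a_11 · x_1 = 0.20 × 537.80 / 0.4510 = 107.56 / 0.4510 ≈ 238.49.

z_11 = 238.49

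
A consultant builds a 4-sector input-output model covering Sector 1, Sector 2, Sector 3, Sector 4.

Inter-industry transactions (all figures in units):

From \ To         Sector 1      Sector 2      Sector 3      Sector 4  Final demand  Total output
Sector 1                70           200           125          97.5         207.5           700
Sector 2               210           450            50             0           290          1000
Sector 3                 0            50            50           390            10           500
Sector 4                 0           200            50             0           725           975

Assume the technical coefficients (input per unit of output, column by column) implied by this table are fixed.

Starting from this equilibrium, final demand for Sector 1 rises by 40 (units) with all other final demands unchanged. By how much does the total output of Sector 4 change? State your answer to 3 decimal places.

Δx_4 = 6.396

Technical coefficients a_ij = z_ij / X_j:
  a_11 = 70/700 = 0.10, a_21 = 210/700 = 0.30, a_31 = 0/700 = 0.00, a_41 = 0/700 = 0.00
  a_12 = 200/1000 = 0.20, a_22 = 450/1000 = 0.45, a_32 = 50/1000 = 0.05, a_42 = 200/1000 = 0.20
  a_13 = 125/500 = 0.25, a_23 = 50/500 = 0.10, a_33 = 50/500 = 0.10, a_43 = 50/500 = 0.10
  a_14 = 97.5/975 = 0.10, a_24 = 0/975 = 0.00, a_34 = 390/975 = 0.40, a_44 = 0/975 = 0.00
I − A =
  [   0.90    -0.20    -0.25    -0.10]
  [  -0.30     0.55    -0.10     0.00]
  [   0.00    -0.05     0.90    -0.40]
  [   0.00    -0.20    -0.10     1.00]
Compute the cofactors C_ij = (−1)^(i+j)·(3×3 minor ij) of I−A; the adjugate is their transpose:
adj(I−A) = Cᵀ =
  [ 0.46000   0.22300   0.16500   0.11200]
  [ 0.25800   0.77400   0.16800   0.09300]
  [ 0.03900   0.11700   0.42900   0.17550]
  [ 0.05550   0.16650   0.07650   0.38325]
det(I−A) = Σ_j (I−A)_1j·C_1j = (0.90)(0.46000) + (-0.20)(0.25800) + (-0.25)(0.03900) + (-0.10)(0.05550) = 0.3471
(I − A)⁻¹ = adj(I−A) / det(I−A) ≈
  [   1.3253     0.6425     0.4754     0.3227]
  [   0.7433     2.2299     0.4840     0.2679]
  [   0.1124     0.3371     1.2360     0.5056]
  [   0.1599     0.4797     0.2204     1.1041]
Δx = (I − A)⁻¹ Δd with Δd having +40 in the Sector 1 component and 0 elsewhere.
So Δx_4 = L_41 · (+40), where L_41 = adj(I−A)_41 / det(I−A) = 0.05550 / 0.3471.
Δx_4 = 0.05550 × (+40) / 0.3471 = 2.22 / 0.3471 ≈ 6.396.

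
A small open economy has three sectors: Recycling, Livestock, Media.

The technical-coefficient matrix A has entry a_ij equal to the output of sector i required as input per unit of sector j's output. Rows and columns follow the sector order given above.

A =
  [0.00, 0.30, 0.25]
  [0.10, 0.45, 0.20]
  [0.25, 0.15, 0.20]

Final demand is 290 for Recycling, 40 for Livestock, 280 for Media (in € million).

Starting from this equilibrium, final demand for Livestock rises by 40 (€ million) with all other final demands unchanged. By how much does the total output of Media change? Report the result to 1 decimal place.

Δx_3 = 27.0

I − A =
  [   1.00    -0.30    -0.25]
  [  -0.10     0.55    -0.20]
  [  -0.25    -0.15     0.80]
Cofactors of I−A, C_ij = (−1)^(i+j)·(minor ij) (rows/columns in the sector order above):
  C_11 = (0.55)(0.80) − (-0.20)(-0.15) = 0.4100
  C_12 = −[(-0.10)(0.80) − (-0.20)(-0.25)] = 0.1300
  C_13 = (-0.10)(-0.15) − (0.55)(-0.25) = 0.1525
  C_21 = −[(-0.30)(0.80) − (-0.25)(-0.15)] = 0.2775
  C_22 = (1.00)(0.80) − (-0.25)(-0.25) = 0.7375
  C_23 = −[(1.00)(-0.15) − (-0.30)(-0.25)] = 0.2250
  C_31 = (-0.30)(-0.20) − (-0.25)(0.55) = 0.1975
  C_32 = −[(1.00)(-0.20) − (-0.25)(-0.10)] = 0.2250
  C_33 = (1.00)(0.55) − (-0.30)(-0.10) = 0.5200
det(I−A) = Σ_j (I−A)_1j·C_1j = (1.00)(0.4100) + (-0.30)(0.1300) + (-0.25)(0.1525) = 0.332875
adj(I−A) = Cᵀ =
  [ 0.4100   0.2775   0.1975]
  [ 0.1300   0.7375   0.2250]
  [ 0.1525   0.2250   0.5200]
(I − A)⁻¹ = adj(I−A) / det(I−A) ≈
  [   1.2317     0.8336     0.5933]
  [   0.3905     2.2155     0.6759]
  [   0.4581     0.6759     1.5621]
Δx = (I − A)⁻¹ Δd with Δd having +40 in the Livestock component and 0 elsewhere.
So Δx_3 = L_32 · (+40), where L_32 = adj(I−A)_32 / det(I−A) = 0.2250 / 0.332875.
Δx_3 = 0.2250 × (+40) / 0.332875 = 9.00 / 0.332875 ≈ 27.0.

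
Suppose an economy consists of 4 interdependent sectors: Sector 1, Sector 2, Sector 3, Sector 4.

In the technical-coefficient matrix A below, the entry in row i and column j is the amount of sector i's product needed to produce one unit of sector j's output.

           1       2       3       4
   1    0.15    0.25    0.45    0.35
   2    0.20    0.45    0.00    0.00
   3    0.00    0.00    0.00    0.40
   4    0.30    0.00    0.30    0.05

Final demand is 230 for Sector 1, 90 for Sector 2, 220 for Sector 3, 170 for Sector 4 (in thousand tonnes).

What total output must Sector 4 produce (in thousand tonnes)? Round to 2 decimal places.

x_4 = 615.90

I − A =
  [   0.85    -0.25    -0.45    -0.35]
  [  -0.20     0.55     0.00     0.00]
  [   0.00     0.00     1.00    -0.40]
  [  -0.30     0.00    -0.30     0.95]
Compute the cofactors C_ij = (−1)^(i+j)·(3×3 minor ij) of I−A; the adjugate is their transpose:
adj(I−A) = Cᵀ =
  [ 0.456500   0.207500   0.292875   0.291500]
  [ 0.166000   0.546500   0.106500   0.106000]
  [ 0.066000   0.030000   0.338875   0.167000]
  [ 0.165000   0.075000   0.199500   0.417500]
det(I−A) = Σ_j (I−A)_1j·C_1j = (0.85)(0.456500) + (-0.25)(0.166000) + (-0.45)(0.066000) + (-0.35)(0.165000) = 0.259075
(I − A)⁻¹ = adj(I−A) / det(I−A) ≈
  [   1.7620     0.8009     1.1305     1.1252]
  [   0.6407     2.1094     0.4111     0.4091]
  [   0.2548     0.1158     1.3080     0.6446]
  [   0.6369     0.2895     0.7700     1.6115]
x = (I − A)⁻¹ d = adj(I−A)·d / det(I−A), with det(I−A) = 0.259075:
  x_1 = (0.456500·230 + 0.207500·90 + 0.292875·220 + 0.291500·170) / 0.259075 = 237.6575 / 0.259075 ≈ 917.33
  x_2 = (0.166000·230 + 0.546500·90 + 0.106500·220 + 0.106000·170) / 0.259075 = 128.815 / 0.259075 ≈ 497.21
  x_3 = (0.066000·230 + 0.030000·90 + 0.338875·220 + 0.167000·170) / 0.259075 = 120.8225 / 0.259075 ≈ 466.36
  x_4 = (0.165000·230 + 0.075000·90 + 0.199500·220 + 0.417500·170) / 0.259075 = 159.565 / 0.259075 ≈ 615.90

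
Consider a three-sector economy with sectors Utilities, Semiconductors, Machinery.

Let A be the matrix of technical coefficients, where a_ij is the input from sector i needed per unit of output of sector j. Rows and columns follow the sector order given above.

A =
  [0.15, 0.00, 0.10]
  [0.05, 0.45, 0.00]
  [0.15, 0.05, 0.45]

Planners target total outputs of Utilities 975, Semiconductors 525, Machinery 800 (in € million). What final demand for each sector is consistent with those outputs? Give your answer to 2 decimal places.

I − A =
  [   0.85     0.00    -0.10]
  [  -0.05     0.55     0.00]
  [  -0.15    -0.05     0.55]
d = (I − A) x:
  d_1 = (+0.85)·975 + (+0.00)·525 + (-0.10)·800 = 748.75
  d_2 = (-0.05)·975 + (+0.55)·525 + (+0.00)·800 = 240.00
  d_3 = (-0.15)·975 + (-0.05)·525 + (+0.55)·800 = 267.50

d_1 = 748.75, d_2 = 240.00, d_3 = 267.50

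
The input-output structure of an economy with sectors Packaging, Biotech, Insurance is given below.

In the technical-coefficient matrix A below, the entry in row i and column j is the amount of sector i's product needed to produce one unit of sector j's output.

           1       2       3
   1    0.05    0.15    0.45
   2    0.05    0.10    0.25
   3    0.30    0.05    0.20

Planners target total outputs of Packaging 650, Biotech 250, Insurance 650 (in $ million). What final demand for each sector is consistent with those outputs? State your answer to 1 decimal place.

I − A =
  [   0.95    -0.15    -0.45]
  [  -0.05     0.90    -0.25]
  [  -0.30    -0.05     0.80]
d = (I − A) x:
  d_1 = (+0.95)·650 + (-0.15)·250 + (-0.45)·650 = 287.5
  d_2 = (-0.05)·650 + (+0.90)·250 + (-0.25)·650 = 30.0
  d_3 = (-0.30)·650 + (-0.05)·250 + (+0.80)·650 = 312.5

d_1 = 287.5, d_2 = 30.0, d_3 = 312.5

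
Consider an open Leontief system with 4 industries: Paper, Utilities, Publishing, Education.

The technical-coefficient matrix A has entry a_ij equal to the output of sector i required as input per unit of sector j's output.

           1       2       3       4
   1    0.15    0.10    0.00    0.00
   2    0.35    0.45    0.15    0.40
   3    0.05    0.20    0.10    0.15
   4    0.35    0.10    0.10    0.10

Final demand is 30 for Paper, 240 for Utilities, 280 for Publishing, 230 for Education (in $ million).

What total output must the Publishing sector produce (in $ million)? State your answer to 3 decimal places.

I − A =
  [   0.85    -0.10     0.00     0.00]
  [  -0.35     0.55    -0.15    -0.40]
  [  -0.05    -0.20     0.90    -0.15]
  [  -0.35    -0.10    -0.10     0.90]
Compute the cofactors C_ij = (−1)^(i+j)·(3×3 minor ij) of I−A; the adjugate is their transpose:
adj(I−A) = Cᵀ =
  [ 0.364000   0.079500   0.017500   0.038250]
  [ 0.420875   0.675750   0.148750   0.325125]
  [ 0.147875   0.175500   0.341250   0.134875]
  [ 0.204750   0.125500   0.061250   0.363000]
det(I−A) = Σ_j (I−A)_1j·C_1j = (0.85)(0.364000) + (-0.10)(0.420875) + (0.00)(0.147875) + (0.00)(0.204750) = 0.2673125
(I − A)⁻¹ = adj(I−A) / det(I−A) ≈
  [   1.3617     0.2974     0.0655     0.1431]
  [   1.5745     2.5279     0.5565     1.2163]
  [   0.5532     0.6565     1.2766     0.5046]
  [   0.7660     0.4695     0.2291     1.3580]
x = (I − A)⁻¹ d = adj(I−A)·d / det(I−A), with det(I−A) = 0.2673125:
  x_1 = (0.364000·30 + 0.079500·240 + 0.017500·280 + 0.038250·230) / 0.2673125 = 43.6975 / 0.2673125 ≈ 163.470
  x_2 = (0.420875·30 + 0.675750·240 + 0.148750·280 + 0.325125·230) / 0.2673125 = 291.235 / 0.2673125 ≈ 1089.493
  x_3 = (0.147875·30 + 0.175500·240 + 0.341250·280 + 0.134875·230) / 0.2673125 = 173.1275 / 0.2673125 ≈ 647.660
  x_4 = (0.204750·30 + 0.125500·240 + 0.061250·280 + 0.363000·230) / 0.2673125 = 136.9025 / 0.2673125 ≈ 512.144

x_3 = 647.660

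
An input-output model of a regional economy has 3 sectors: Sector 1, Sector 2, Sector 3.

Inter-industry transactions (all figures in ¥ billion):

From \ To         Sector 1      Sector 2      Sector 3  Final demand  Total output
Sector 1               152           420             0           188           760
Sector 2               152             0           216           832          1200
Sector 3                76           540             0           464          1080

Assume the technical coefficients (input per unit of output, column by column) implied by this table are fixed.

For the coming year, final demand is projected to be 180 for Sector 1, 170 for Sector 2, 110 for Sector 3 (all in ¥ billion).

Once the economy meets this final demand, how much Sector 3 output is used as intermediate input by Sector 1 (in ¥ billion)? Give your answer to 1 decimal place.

Technical coefficients a_ij = z_ij / X_j:
  a_11 = 152/760 = 0.20, a_21 = 152/760 = 0.20, a_31 = 76/760 = 0.10
  a_12 = 420/1200 = 0.35, a_22 = 0/1200 = 0.00, a_32 = 540/1200 = 0.45
  a_13 = 0/1080 = 0.00, a_23 = 216/1080 = 0.20, a_33 = 0/1080 = 0.00
I − A =
  [   0.80    -0.35     0.00]
  [  -0.20     1.00    -0.20]
  [  -0.10    -0.45     1.00]
Cofactors of I−A, C_ij = (−1)^(i+j)·(minor ij) (rows/columns in the sector order above):
  C_11 = (1.00)(1.00) − (-0.20)(-0.45) = 0.9100
  C_12 = −[(-0.20)(1.00) − (-0.20)(-0.10)] = 0.2200
  C_13 = (-0.20)(-0.45) − (1.00)(-0.10) = 0.1900
  C_21 = −[(-0.35)(1.00) − (0.00)(-0.45)] = 0.3500
  C_22 = (0.80)(1.00) − (0.00)(-0.10) = 0.8000
  C_23 = −[(0.80)(-0.45) − (-0.35)(-0.10)] = 0.3950
  C_31 = (-0.35)(-0.20) − (0.00)(1.00) = 0.0700
  C_32 = −[(0.80)(-0.20) − (0.00)(-0.20)] = 0.1600
  C_33 = (0.80)(1.00) − (-0.35)(-0.20) = 0.7300
det(I−A) = Σ_j (I−A)_1j·C_1j = (0.80)(0.9100) + (-0.35)(0.2200) + (0.00)(0.1900) = 0.6510
adj(I−A) = Cᵀ =
  [ 0.9100   0.3500   0.0700]
  [ 0.2200   0.8000   0.1600]
  [ 0.1900   0.3950   0.7300]
(I − A)⁻¹ = adj(I−A) / det(I−A) ≈
  [   1.3978     0.5376     0.1075]
  [   0.3379     1.2289     0.2458]
  [   0.2919     0.6068     1.1214]
First solve x = (I − A)⁻¹ d = adj(I−A)·d / det(I−A); in particular x_1 = (0.9100·180 + 0.3500·170 + 0.0700·110) / 0.6510 = 231.00 / 0.6510 ≈ 354.839.
Intermediate flow from 3 to 1: z_31 = a_31 · x_1 = 0.10 × 231.00 / 0.6510 = 23.10 / 0.6510 ≈ 35.5.

z_31 = 35.5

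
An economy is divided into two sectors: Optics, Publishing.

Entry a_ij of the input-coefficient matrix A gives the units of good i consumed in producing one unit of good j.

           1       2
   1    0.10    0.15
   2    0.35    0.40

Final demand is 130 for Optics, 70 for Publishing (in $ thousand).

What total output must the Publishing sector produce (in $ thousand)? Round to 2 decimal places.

I − A =
  [   0.90    -0.15]
  [  -0.35     0.60]
det(I−A) = (0.90)(0.60) − (-0.15)(-0.35) = 0.4875
adj(I−A) = [[0.60, 0.15], [0.35, 0.90]]
(I − A)⁻¹ = adj(I−A) / det(I−A) ≈
  [   1.2308     0.3077]
  [   0.7179     1.8462]
x = (I − A)⁻¹ d = adj(I−A)·d / det(I−A), with det(I−A) = 0.4875:
  x_1 = (0.60·130 + 0.15·70) / 0.4875 = 88.50 / 0.4875 ≈ 181.54
  x_2 = (0.35·130 + 0.90·70) / 0.4875 = 108.50 / 0.4875 ≈ 222.56

x_2 = 222.56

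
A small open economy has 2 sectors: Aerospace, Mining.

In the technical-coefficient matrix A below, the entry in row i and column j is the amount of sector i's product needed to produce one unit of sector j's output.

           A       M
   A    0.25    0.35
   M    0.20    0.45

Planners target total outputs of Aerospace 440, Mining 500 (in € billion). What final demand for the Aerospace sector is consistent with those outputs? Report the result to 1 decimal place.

d_A = 155.0

I − A =
  [   0.75    -0.35]
  [  -0.20     0.55]
d = (I − A) x:
  d_A = (+0.75)·440 + (-0.35)·500 = 155.0
  d_M = (-0.20)·440 + (+0.55)·500 = 187.0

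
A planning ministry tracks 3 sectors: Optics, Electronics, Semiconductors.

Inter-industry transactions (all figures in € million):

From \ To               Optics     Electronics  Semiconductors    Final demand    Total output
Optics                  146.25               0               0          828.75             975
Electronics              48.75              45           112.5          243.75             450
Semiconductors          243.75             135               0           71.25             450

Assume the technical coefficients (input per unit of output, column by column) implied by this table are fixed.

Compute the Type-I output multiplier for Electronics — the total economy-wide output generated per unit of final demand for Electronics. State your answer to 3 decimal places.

Technical coefficients a_ij = z_ij / X_j:
  a_OO = 146.25/975 = 0.15, a_EO = 48.75/975 = 0.05, a_SO = 243.75/975 = 0.25
  a_OE = 0/450 = 0.00, a_EE = 45/450 = 0.10, a_SE = 135/450 = 0.30
  a_OS = 0/450 = 0.00, a_ES = 112.5/450 = 0.25, a_SS = 0/450 = 0.00
I − A =
  [   0.85     0.00     0.00]
  [  -0.05     0.90    -0.25]
  [  -0.25    -0.30     1.00]
Cofactors of I−A, C_ij = (−1)^(i+j)·(minor ij) (rows/columns in the sector order above):
  C_11 = (0.90)(1.00) − (-0.25)(-0.30) = 0.8250
  C_12 = −[(-0.05)(1.00) − (-0.25)(-0.25)] = 0.1125
  C_13 = (-0.05)(-0.30) − (0.90)(-0.25) = 0.2400
  C_21 = −[(0.00)(1.00) − (0.00)(-0.30)] = 0.0000
  C_22 = (0.85)(1.00) − (0.00)(-0.25) = 0.8500
  C_23 = −[(0.85)(-0.30) − (0.00)(-0.25)] = 0.2550
  C_31 = (0.00)(-0.25) − (0.00)(0.90) = 0.0000
  C_32 = −[(0.85)(-0.25) − (0.00)(-0.05)] = 0.2125
  C_33 = (0.85)(0.90) − (0.00)(-0.05) = 0.7650
det(I−A) = Σ_j (I−A)_1j·C_1j = (0.85)(0.8250) + (0.00)(0.1125) + (0.00)(0.2400) = 0.70125
adj(I−A) = Cᵀ =
  [ 0.8250   0.0000   0.0000]
  [ 0.1125   0.8500   0.2125]
  [ 0.2400   0.2550   0.7650]
(I − A)⁻¹ = adj(I−A) / det(I−A) ≈
  [   1.1765     0.0000     0.0000]
  [   0.1604     1.2121     0.3030]
  [   0.3422     0.3636     1.0909]
The output multiplier for sector j is the column-j sum of the Leontief inverse (I − A)⁻¹ = adj(I−A) / det(I−A).
Column E of adj(I−A): (0.0000, 0.8500, 0.2550); det(I−A) = 0.70125.
m_E = (0.0000 + 0.8500 + 0.2550) / 0.70125 = 1.105 / 0.70125 ≈ 1.576.

m_E = 1.576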